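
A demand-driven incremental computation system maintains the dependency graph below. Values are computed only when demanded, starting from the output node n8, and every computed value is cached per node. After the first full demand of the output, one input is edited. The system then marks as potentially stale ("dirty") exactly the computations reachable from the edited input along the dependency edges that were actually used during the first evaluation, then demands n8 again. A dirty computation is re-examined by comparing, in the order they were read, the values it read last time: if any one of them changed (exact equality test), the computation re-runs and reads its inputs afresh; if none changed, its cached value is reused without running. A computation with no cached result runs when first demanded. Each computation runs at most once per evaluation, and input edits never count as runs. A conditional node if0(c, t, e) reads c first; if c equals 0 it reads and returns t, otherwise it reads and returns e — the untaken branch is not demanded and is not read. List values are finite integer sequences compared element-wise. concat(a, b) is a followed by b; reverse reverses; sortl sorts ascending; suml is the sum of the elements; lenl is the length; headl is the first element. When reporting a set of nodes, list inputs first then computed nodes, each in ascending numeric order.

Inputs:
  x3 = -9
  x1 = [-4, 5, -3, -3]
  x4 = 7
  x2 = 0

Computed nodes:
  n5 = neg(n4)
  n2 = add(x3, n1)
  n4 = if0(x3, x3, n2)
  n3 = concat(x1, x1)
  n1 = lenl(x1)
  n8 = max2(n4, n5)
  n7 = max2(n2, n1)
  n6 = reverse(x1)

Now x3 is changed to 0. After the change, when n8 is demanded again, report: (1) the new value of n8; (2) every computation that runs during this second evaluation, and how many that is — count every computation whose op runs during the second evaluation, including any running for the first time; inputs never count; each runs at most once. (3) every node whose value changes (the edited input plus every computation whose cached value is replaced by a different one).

First evaluation (everything demanded from the output):
  n1 = lenl([-4, 5, -3, -3]) = 4
  n2 = add(-9, 4) = -5
  n4 = if0(x3=-9 -> else branch n2) = -5
  n5 = neg(-5) = 5
  n8 = max2(-5, 5) = 5

Propagation after the edit:
  n2: marked dirty but never re-examined — demand shifted away from it.
  n4: runs — x3 -9->0; result 0.
  n5: runs — n4 -5->0; result 0.
  n8: runs — n4 -5->0; n5 5->0; result 0.

Key observation: a condition flipped, so demand moved to the other branch — n2 is never re-examined.

New value of n8: 0.
Computations that run: n4, n5, n8 — 3 in total.
Values that change: x3, n4, n5, n8.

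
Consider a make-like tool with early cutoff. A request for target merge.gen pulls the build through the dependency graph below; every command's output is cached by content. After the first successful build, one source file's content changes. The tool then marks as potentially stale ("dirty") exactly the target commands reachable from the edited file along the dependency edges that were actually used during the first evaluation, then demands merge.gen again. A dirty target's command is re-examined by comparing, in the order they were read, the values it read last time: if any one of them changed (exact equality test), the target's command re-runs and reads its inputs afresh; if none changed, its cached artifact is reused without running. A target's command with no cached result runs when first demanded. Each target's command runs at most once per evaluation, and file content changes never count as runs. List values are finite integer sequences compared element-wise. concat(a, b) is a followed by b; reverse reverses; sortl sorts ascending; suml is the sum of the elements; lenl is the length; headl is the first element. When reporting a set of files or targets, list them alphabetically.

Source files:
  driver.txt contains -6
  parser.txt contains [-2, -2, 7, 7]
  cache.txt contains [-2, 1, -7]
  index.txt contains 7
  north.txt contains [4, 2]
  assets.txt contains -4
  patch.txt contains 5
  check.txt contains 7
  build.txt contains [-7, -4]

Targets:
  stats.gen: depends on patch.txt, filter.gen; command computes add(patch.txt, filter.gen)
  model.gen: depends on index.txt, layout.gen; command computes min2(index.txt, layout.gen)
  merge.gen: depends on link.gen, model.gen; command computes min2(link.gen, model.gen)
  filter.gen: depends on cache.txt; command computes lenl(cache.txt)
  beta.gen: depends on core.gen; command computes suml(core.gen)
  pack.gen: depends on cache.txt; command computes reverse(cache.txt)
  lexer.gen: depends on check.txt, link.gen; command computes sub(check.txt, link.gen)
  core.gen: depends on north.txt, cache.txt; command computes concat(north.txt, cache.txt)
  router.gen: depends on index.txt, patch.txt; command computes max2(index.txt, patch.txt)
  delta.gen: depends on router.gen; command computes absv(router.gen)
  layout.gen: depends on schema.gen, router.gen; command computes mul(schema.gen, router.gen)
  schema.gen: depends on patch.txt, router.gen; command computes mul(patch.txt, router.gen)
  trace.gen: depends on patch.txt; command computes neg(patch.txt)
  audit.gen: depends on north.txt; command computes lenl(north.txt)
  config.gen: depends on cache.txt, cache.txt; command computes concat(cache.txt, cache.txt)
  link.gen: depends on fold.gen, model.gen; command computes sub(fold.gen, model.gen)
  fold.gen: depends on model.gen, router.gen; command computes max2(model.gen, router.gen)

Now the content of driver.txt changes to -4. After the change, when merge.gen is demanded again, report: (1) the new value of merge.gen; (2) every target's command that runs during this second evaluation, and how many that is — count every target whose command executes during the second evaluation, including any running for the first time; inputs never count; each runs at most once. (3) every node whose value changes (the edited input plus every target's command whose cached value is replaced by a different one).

First demand of the output computes:
  router.gen = max2(7, 5) = 7
  schema.gen = mul(5, 7) = 35
  layout.gen = mul(35, 7) = 245
  model.gen = min2(7, 245) = 7
  fold.gen = max2(7, 7) = 7
  link.gen = sub(7, 7) = 0
  merge.gen = min2(0, 7) = 0

After the edit, cleaning proceeds:
  no node depends on driver.txt at all; the second demand re-runs nothing.

Note the shortcut — nothing in the graph depends on driver.txt at all, so no recomputation happens.

Demanding merge.gen again yields 0.
0 target commands run: none.
The nodes whose values change: driver.txt.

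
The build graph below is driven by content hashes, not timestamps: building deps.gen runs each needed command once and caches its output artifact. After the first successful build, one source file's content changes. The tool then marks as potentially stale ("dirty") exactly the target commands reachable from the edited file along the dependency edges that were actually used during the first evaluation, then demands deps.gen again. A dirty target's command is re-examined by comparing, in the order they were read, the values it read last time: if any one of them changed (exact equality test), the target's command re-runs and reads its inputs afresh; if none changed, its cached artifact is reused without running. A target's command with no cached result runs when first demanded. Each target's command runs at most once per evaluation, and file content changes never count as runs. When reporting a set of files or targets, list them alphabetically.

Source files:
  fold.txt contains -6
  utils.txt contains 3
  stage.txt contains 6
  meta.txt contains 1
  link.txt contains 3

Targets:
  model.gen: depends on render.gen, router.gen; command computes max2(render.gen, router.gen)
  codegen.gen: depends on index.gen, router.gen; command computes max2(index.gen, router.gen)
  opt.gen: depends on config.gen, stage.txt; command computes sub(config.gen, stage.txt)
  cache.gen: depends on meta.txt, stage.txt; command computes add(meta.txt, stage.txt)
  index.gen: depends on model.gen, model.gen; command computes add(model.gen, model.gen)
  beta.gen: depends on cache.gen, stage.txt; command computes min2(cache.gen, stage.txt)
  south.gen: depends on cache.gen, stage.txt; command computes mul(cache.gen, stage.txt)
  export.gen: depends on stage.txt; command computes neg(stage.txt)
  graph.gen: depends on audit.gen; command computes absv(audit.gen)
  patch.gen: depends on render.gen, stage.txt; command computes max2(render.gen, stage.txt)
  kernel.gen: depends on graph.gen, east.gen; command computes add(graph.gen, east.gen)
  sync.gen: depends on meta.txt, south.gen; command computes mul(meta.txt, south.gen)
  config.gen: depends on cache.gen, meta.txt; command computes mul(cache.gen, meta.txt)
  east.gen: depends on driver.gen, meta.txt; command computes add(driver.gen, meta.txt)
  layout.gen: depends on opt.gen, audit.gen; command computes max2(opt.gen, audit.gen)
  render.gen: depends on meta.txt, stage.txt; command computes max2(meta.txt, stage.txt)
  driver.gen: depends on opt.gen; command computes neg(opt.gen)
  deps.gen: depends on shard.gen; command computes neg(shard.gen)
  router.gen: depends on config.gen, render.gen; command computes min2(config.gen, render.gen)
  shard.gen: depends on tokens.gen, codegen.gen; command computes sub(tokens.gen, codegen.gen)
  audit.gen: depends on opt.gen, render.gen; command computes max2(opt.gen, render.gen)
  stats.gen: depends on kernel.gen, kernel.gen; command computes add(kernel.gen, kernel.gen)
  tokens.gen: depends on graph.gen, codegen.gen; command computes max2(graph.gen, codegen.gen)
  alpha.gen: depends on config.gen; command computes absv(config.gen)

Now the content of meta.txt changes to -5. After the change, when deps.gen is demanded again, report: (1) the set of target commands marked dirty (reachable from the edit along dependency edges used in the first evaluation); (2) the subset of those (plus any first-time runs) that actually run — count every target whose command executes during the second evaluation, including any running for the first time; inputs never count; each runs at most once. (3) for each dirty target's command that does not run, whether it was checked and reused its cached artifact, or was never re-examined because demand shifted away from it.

Dirty set: audit.gen, cache.gen, codegen.gen, config.gen, deps.gen, graph.gen, index.gen, model.gen, opt.gen, render.gen, router.gen, shard.gen, tokens.gen.
Run set: audit.gen, cache.gen, codegen.gen, config.gen, model.gen, opt.gen, render.gen, router.gen (8 run).
Re-examined without running (cache reused): deps.gen, graph.gen, index.gen, shard.gen, tokens.gen.
The important point: at index.gen every value read last time is unchanged, so the dirty flag clears without a run.

Initial pass — values computed on the first demand:
  cache.gen = add(1, 6) = 7
  config.gen = mul(7, 1) = 7
  opt.gen = sub(7, 6) = 1
  render.gen = max2(1, 6) = 6
  audit.gen = max2(1, 6) = 6
  graph.gen = absv(6) = 6
  router.gen = min2(7, 6) = 6
  model.gen = max2(6, 6) = 6
  index.gen = add(6, 6) = 12
  codegen.gen = max2(12, 6) = 12
  tokens.gen = max2(6, 12) = 12
  shard.gen = sub(12, 12) = 0
  deps.gen = neg(0) = 0

Second demand — change propagation:
  cache.gen: re-runs because meta.txt 1->-5; new result 1.
  config.gen: re-runs because cache.gen 7->1; meta.txt 1->-5; new result -5.
  opt.gen: re-runs because config.gen 7->-5; new result -11.
  render.gen: re-runs because meta.txt 1->-5; new result 6 (unchanged).
  audit.gen: re-runs because opt.gen 1->-11; new result 6 (unchanged).
  graph.gen: re-examined; everything it read last time is the same (audit.gen unchanged) — cache 6 kept, no run.
  router.gen: re-runs because config.gen 7->-5; new result -5.
  model.gen: re-runs because router.gen 6->-5; new result 6 (unchanged).
  index.gen: re-examined; everything it read last time is the same (model.gen unchanged, model.gen unchanged) — cache 12 kept, no run.
  codegen.gen: re-runs because router.gen 6->-5; new result 12 (unchanged).
  tokens.gen: re-examined; everything it read last time is the same (graph.gen unchanged, codegen.gen unchanged) — cache 12 kept, no run.
  shard.gen: re-examined; everything it read last time is the same (tokens.gen unchanged, codegen.gen unchanged) — cache 0 kept, no run.
  deps.gen: re-examined; everything it read last time is the same (shard.gen unchanged) — cache 0 kept, no run.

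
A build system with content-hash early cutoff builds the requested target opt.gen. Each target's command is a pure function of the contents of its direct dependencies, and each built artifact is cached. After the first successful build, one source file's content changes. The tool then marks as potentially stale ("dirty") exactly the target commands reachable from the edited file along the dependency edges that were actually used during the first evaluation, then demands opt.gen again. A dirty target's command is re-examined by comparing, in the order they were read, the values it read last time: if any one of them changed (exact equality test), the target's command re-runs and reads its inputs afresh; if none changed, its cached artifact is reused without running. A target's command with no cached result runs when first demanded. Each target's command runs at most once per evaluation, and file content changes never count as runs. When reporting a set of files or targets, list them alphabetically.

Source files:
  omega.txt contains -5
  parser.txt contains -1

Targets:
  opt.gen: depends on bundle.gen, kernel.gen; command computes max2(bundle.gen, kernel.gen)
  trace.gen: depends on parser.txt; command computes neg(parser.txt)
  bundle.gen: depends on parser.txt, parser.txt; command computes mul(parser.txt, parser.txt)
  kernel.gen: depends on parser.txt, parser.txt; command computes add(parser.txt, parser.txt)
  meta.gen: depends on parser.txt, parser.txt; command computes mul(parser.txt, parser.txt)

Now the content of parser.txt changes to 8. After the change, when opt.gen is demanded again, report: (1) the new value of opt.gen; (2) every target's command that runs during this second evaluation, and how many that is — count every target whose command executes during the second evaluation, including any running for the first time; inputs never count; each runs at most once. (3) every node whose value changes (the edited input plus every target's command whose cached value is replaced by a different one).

New value of opt.gen: 64.
Target commands that run: bundle.gen, kernel.gen, opt.gen — 3 in total.
Values that change: bundle.gen, kernel.gen, opt.gen, parser.txt.

First evaluation (everything demanded from the output):
  bundle.gen = mul(-1, -1) = 1
  kernel.gen = add(-1, -1) = -2
  opt.gen = max2(1, -2) = 1

Propagation after the edit:
  bundle.gen: runs — parser.txt -1->8; parser.txt -1->8; result 64.
  kernel.gen: runs — parser.txt -1->8; parser.txt -1->8; result 16.
  opt.gen: runs — bundle.gen 1->64; kernel.gen -2->16; result 64.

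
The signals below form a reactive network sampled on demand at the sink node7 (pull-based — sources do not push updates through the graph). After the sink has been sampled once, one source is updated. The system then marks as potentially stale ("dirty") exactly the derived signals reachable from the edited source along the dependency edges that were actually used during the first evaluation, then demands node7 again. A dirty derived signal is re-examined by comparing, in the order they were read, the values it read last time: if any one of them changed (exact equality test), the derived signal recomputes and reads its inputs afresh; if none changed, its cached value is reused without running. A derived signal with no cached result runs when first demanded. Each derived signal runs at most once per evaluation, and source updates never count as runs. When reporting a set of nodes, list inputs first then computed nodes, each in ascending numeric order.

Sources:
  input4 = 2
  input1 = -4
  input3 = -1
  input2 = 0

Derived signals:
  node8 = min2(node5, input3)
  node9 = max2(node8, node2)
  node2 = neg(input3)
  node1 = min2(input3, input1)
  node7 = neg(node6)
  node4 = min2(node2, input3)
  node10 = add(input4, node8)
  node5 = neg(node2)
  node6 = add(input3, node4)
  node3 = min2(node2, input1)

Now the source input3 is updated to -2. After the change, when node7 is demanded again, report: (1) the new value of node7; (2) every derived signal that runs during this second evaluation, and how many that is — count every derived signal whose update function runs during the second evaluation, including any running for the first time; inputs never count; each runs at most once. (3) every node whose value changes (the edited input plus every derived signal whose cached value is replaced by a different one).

node7 now evaluates to 4.
Run set: node2, node4, node6, node7 (4 run).
Changed values: input3, node2, node4, node6, node7.

Initial pass — values computed on the first demand:
  node2 = neg(-1) = 1
  node4 = min2(1, -1) = -1
  node6 = add(-1, -1) = -2
  node7 = neg(-2) = 2

Second demand — change propagation:
  node2: re-runs because input3 -1->-2; new result 2.
  node4: re-runs because node2 1->2; input3 -1->-2; new result -2.
  node6: re-runs because input3 -1->-2; node4 -1->-2; new result -4.
  node7: re-runs because node6 -2->-4; new result 4.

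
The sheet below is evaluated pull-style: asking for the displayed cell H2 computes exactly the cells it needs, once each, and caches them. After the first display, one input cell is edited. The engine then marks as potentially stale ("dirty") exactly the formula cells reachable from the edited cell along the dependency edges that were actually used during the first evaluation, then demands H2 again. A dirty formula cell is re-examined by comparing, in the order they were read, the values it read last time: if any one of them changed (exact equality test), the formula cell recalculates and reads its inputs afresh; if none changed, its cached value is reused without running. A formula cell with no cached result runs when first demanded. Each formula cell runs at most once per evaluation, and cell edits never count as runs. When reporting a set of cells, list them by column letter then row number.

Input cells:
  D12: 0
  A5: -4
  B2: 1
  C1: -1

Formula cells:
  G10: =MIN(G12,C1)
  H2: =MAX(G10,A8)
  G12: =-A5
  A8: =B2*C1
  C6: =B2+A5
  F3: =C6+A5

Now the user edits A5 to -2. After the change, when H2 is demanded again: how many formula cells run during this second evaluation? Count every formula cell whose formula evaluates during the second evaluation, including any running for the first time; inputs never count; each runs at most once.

2 formula cells run: G10, G12.
Note the absorption at G10: it re-runs yet its value is the same, leaving the output's value untouched.

First demand of the output computes:
  A8 = 1 * -1 = -1
  G12 = -(-4) = 4
  G10 = MIN(4, -1) = -1
  H2 = MAX(-1, -1) = -1

After the edit, cleaning proceeds:
  G12: a read changed (A5 -4->-2) — executes, giving 2.
  G10: a read changed (G12 4->2) — executes, giving -1 — identical to its old value.
  H2: dirty, but its reads are unchanged (G10 unchanged, A8 unchanged); cached -1 stands.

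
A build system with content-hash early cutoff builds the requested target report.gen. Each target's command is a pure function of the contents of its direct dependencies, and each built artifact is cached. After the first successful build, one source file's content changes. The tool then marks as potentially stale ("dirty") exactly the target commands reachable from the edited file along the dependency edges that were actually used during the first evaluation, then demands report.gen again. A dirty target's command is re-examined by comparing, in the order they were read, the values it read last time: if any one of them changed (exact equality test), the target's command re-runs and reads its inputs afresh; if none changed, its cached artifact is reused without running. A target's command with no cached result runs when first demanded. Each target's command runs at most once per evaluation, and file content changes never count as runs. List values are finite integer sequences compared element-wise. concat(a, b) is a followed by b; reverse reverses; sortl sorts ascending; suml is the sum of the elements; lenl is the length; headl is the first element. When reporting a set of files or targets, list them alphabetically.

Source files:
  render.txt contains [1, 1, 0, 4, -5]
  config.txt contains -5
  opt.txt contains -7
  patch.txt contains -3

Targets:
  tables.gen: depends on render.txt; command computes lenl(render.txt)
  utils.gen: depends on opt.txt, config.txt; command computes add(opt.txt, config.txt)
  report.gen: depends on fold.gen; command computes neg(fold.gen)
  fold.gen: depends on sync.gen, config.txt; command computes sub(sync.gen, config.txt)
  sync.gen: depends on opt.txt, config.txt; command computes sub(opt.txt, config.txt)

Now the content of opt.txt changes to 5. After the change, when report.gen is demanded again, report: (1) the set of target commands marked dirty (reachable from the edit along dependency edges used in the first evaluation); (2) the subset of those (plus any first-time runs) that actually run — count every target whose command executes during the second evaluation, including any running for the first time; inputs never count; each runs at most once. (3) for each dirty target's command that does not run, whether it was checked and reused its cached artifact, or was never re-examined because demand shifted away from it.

First evaluation (everything demanded from the output):
  sync.gen = sub(-7, -5) = -2
  fold.gen = sub(-2, -5) = 3
  report.gen = neg(3) = -3

Propagation after the edit:
  sync.gen: runs — opt.txt -7->5; result 10.
  fold.gen: runs — sync.gen -2->10; result 15.
  report.gen: runs — fold.gen 3->15; result -15.

Marked dirty: fold.gen, report.gen, sync.gen.
Target commands that run: fold.gen, report.gen, sync.gen — 3 in total.
Every dirty target's command ran.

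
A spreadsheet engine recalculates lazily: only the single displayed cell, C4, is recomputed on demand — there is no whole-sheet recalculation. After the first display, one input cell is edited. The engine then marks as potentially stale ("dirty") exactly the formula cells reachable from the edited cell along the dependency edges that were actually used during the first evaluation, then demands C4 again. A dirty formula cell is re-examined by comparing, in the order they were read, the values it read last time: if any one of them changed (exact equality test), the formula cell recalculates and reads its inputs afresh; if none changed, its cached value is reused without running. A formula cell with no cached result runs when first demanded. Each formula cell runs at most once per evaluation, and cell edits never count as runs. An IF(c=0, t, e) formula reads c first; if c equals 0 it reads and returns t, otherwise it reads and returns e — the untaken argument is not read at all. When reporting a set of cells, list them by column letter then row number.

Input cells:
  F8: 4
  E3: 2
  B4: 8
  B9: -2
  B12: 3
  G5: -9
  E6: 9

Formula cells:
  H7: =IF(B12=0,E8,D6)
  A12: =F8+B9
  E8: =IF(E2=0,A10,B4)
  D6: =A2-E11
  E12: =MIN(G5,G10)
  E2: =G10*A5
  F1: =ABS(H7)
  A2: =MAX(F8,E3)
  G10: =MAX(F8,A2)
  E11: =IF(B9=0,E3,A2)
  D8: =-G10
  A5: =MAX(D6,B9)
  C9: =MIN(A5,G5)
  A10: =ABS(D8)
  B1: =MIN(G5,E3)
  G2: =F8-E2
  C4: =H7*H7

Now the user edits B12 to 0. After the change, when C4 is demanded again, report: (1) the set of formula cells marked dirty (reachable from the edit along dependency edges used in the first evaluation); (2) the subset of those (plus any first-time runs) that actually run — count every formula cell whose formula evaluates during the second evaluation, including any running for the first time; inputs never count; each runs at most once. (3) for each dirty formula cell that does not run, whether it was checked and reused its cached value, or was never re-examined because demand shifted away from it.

Marked dirty: C4, H7.
Formula cells that run: A5, A10, C4, D8, E2, E8, G10, H7 — 8 in total.
Every dirty formula cell ran.
Key observation: a condition flipped, so demand reaches new nodes — A5, A10, D8, E2, E8, G10 run for the first time.

First evaluation (everything demanded from the output):
  A2 = MAX(4, 2) = 4
  E11 = IF(B9=0: B9=-2 -> else branch A2) = 4
  D6 = 4 - 4 = 0
  H7 = IF(B12=0: B12=3 -> else branch D6) = 0
  C4 = 0 * 0 = 0

Propagation after the edit:
  A5: demanded for the first time — runs, produces 0.
  G10: demanded for the first time — runs, produces 4.
  D8: demanded for the first time — runs, produces -4.
  A10: demanded for the first time — runs, produces 4.
  E2: demanded for the first time — runs, produces 0.
  E8: demanded for the first time — runs, produces 4.
  H7: runs — B12 3->0; result 4.
  C4: runs — H7 0->4; H7 0->4; result 16.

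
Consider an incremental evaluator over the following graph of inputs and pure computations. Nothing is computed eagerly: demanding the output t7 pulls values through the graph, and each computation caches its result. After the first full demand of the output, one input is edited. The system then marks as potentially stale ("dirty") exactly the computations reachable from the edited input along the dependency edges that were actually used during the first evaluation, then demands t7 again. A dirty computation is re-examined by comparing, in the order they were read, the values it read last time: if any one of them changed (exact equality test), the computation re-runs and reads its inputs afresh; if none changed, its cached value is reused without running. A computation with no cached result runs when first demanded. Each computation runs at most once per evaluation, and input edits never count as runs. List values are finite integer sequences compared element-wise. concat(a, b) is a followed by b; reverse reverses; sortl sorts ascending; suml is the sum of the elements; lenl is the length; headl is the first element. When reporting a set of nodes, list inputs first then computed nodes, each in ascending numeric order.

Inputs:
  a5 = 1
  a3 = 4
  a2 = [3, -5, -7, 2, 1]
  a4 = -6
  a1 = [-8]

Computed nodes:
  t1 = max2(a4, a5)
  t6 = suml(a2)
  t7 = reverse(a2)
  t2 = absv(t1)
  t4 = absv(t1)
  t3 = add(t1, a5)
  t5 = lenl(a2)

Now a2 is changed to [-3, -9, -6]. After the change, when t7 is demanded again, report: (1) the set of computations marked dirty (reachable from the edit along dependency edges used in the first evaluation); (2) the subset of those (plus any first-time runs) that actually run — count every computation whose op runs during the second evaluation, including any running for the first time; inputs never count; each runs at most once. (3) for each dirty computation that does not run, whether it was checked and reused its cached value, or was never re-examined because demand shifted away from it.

Initial pass — values computed on the first demand:
  t7 = reverse([3, -5, -7, 2, 1]) = [1, 2, -7, -5, 3]

Second demand — change propagation:
  t7: re-runs because a2 [3, -5, -7, 2, 1]->[-3, -9, -6]; new result [-6, -9, -3].

Dirty set: t7.
Run set: t7 (1 run).
All dirty computations ended up running.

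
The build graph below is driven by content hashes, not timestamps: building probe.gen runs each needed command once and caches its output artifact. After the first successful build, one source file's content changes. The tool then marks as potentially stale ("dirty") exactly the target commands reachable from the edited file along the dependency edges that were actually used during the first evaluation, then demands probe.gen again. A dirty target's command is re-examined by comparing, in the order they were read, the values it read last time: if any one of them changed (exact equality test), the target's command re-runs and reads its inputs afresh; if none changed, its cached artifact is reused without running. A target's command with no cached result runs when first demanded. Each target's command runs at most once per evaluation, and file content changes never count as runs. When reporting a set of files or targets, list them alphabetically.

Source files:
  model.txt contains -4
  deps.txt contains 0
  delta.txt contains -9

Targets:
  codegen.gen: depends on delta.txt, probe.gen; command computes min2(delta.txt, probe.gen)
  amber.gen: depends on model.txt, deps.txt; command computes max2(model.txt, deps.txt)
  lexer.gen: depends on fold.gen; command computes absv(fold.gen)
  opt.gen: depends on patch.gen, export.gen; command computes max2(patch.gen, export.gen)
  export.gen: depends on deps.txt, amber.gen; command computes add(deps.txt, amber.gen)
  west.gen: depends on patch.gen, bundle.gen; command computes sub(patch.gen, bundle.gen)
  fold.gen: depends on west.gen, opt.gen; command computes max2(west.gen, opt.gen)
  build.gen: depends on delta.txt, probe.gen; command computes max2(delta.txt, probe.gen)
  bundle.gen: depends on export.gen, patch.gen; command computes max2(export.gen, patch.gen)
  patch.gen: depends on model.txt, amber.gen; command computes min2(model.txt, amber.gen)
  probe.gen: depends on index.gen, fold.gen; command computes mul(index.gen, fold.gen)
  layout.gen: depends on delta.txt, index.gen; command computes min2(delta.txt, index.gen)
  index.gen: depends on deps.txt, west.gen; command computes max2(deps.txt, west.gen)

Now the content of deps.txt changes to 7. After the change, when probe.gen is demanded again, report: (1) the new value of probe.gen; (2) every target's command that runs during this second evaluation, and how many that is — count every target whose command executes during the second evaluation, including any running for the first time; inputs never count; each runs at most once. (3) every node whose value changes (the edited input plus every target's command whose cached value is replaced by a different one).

probe.gen now evaluates to 98.
Run set: amber.gen, bundle.gen, export.gen, fold.gen, index.gen, opt.gen, patch.gen, probe.gen, west.gen (9 run).
Changed values: amber.gen, bundle.gen, deps.txt, export.gen, fold.gen, index.gen, opt.gen, probe.gen, west.gen.

Initial pass — values computed on the first demand:
  amber.gen = max2(-4, 0) = 0
  export.gen = add(0, 0) = 0
  patch.gen = min2(-4, 0) = -4
  bundle.gen = max2(0, -4) = 0
  opt.gen = max2(-4, 0) = 0
  west.gen = sub(-4, 0) = -4
  fold.gen = max2(-4, 0) = 0
  index.gen = max2(0, -4) = 0
  probe.gen = mul(0, 0) = 0

Second demand — change propagation:
  amber.gen: re-runs because deps.txt 0->7; new result 7.
  export.gen: re-runs because deps.txt 0->7; amber.gen 0->7; new result 14.
  patch.gen: re-runs because amber.gen 0->7; new result -4 (unchanged).
  bundle.gen: re-runs because export.gen 0->14; new result 14.
  opt.gen: re-runs because export.gen 0->14; new result 14.
  west.gen: re-runs because bundle.gen 0->14; new result -18.
  fold.gen: re-runs because west.gen -4->-18; opt.gen 0->14; new result 14.
  index.gen: re-runs because deps.txt 0->7; west.gen -4->-18; new result 7.
  probe.gen: re-runs because index.gen 0->7; fold.gen 0->14; new result 98.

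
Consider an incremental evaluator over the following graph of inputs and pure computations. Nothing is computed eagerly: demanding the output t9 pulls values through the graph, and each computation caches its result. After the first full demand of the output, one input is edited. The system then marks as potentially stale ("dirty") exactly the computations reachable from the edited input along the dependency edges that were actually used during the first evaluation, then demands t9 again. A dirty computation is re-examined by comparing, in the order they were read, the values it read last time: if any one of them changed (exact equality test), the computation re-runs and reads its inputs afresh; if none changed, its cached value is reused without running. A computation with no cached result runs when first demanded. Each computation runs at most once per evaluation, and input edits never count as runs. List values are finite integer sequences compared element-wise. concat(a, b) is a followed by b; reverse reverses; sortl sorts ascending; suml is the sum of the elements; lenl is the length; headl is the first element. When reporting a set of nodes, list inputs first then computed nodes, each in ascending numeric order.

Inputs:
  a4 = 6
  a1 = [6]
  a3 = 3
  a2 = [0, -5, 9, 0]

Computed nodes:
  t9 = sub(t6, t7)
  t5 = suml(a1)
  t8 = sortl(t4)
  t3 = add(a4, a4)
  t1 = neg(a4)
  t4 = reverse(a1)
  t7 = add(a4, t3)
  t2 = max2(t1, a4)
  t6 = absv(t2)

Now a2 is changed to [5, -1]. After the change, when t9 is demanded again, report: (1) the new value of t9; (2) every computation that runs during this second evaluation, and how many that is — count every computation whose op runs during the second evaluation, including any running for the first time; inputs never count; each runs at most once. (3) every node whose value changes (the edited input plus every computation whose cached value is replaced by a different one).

t9 now evaluates to -12.
Run set: none (0 run).
Changed values: a2.
The important point: nothing the output needs ever reads a2, so the edit is invisible to it.

Initial pass — values computed on the first demand:
  t1 = neg(6) = -6
  t2 = max2(-6, 6) = 6
  t3 = add(6, 6) = 12
  t6 = absv(6) = 6
  t7 = add(6, 12) = 18
  t9 = sub(6, 18) = -12

Second demand — change propagation:
  no demanded computation ever read a2, so the edit dirties nothing and nothing runs.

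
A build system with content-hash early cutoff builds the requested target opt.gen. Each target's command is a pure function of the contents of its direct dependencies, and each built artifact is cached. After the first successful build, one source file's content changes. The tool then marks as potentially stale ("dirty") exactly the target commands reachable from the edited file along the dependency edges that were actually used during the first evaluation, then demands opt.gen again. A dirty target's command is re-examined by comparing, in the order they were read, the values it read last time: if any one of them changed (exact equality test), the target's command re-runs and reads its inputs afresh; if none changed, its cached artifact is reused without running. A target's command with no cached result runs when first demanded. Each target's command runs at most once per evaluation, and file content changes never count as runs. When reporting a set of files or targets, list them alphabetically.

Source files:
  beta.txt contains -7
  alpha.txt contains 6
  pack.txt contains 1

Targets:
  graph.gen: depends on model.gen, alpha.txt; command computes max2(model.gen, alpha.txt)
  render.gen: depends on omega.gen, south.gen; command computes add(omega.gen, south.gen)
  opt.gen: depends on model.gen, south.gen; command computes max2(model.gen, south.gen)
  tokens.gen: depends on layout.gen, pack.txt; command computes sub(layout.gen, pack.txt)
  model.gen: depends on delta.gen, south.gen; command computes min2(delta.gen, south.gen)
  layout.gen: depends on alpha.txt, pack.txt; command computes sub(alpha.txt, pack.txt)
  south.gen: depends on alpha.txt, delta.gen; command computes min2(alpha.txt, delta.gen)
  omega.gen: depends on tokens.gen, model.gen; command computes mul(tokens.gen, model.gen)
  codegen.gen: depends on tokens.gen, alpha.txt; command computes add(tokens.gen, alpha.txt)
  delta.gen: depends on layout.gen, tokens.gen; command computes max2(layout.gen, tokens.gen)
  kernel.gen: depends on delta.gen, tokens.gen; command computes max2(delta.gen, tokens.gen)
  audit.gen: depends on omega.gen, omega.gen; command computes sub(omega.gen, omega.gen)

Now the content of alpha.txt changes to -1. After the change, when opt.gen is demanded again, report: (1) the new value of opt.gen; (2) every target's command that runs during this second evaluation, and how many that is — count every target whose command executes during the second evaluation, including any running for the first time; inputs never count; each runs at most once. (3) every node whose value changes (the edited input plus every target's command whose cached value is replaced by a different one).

New value of opt.gen: -2.
Target commands that run: delta.gen, layout.gen, model.gen, opt.gen, south.gen, tokens.gen — 6 in total.
Values that change: alpha.txt, delta.gen, layout.gen, model.gen, opt.gen, south.gen, tokens.gen.

First evaluation (everything demanded from the output):
  layout.gen = sub(6, 1) = 5
  tokens.gen = sub(5, 1) = 4
  delta.gen = max2(5, 4) = 5
  south.gen = min2(6, 5) = 5
  model.gen = min2(5, 5) = 5
  opt.gen = max2(5, 5) = 5

Propagation after the edit:
  layout.gen: runs — alpha.txt 6->-1; result -2.
  tokens.gen: runs — layout.gen 5->-2; result -3.
  delta.gen: runs — layout.gen 5->-2; tokens.gen 4->-3; result -2.
  south.gen: runs — alpha.txt 6->-1; delta.gen 5->-2; result -2.
  model.gen: runs — delta.gen 5->-2; south.gen 5->-2; result -2.
  opt.gen: runs — model.gen 5->-2; south.gen 5->-2; result -2.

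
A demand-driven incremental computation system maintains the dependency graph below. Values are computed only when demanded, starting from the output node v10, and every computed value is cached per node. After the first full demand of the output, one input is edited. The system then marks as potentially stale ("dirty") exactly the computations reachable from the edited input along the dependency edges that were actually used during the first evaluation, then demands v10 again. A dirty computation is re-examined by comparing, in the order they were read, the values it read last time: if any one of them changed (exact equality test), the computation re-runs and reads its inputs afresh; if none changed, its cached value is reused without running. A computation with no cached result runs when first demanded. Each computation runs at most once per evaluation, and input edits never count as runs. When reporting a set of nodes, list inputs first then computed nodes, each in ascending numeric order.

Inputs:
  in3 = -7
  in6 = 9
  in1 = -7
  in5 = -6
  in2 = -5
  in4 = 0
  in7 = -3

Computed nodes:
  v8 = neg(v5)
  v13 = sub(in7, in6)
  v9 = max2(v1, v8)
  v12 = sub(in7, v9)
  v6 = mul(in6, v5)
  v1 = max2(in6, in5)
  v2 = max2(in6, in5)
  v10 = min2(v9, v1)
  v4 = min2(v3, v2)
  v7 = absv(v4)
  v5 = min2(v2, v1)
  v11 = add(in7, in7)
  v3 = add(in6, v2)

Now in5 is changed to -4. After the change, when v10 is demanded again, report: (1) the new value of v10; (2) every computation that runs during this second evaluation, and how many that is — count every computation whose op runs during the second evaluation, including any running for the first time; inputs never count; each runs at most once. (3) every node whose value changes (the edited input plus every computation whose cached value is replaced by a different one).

First evaluation (everything demanded from the output):
  v1 = max2(9, -6) = 9
  v2 = max2(9, -6) = 9
  v5 = min2(9, 9) = 9
  v8 = neg(9) = -9
  v9 = max2(9, -9) = 9
  v10 = min2(9, 9) = 9

Propagation after the edit:
  v1: runs — in5 -6->-4; result 9 (same value as before).
  v2: runs — in5 -6->-4; result 9 (same value as before).
  v5: checked — values it read are unchanged (v2 unchanged, v1 unchanged); reused cached 9 without running.
  v8: checked — values it read are unchanged (v5 unchanged); reused cached -9 without running.
  v9: checked — values it read are unchanged (v1 unchanged, v8 unchanged); reused cached 9 without running.
  v10: checked — values it read are unchanged (v9 unchanged, v1 unchanged); reused cached 9 without running.

Key observation: the cutoff stops propagation at v5 — its inputs' values are unchanged, so it reuses its cache.

New value of v10: 9.
Computations that run: v1, v2 — 2 in total.
Values that change: in5.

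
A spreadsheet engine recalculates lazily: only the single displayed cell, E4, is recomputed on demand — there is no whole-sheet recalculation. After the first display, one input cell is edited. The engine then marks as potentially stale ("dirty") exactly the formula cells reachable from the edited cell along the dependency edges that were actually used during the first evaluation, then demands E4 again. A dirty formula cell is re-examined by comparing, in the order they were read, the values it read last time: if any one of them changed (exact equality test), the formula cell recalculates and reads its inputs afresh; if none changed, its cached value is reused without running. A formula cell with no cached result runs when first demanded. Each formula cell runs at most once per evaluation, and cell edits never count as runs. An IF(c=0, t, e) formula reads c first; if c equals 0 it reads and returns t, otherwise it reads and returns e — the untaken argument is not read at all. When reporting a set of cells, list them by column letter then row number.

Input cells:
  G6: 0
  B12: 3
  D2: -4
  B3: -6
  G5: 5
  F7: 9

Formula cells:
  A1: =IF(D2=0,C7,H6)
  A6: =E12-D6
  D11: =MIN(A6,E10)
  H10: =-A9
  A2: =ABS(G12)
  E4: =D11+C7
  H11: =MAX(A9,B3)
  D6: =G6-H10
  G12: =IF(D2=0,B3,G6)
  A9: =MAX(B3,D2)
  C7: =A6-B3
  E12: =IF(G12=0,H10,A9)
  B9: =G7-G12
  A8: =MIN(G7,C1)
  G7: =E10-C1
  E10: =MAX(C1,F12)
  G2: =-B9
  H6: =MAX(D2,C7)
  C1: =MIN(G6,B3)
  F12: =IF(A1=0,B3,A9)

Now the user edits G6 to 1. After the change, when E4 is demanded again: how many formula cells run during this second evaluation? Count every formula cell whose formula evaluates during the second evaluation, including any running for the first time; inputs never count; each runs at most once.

Formula cells that run: A1, A6, C1, C7, D6, D11, E4, E12, F12, G12, H6 — 11 in total.
Key observation: the cutoff stops propagation at E10 — its inputs' values are unchanged, so it reuses its cache.

First evaluation (everything demanded from the output):
  A9 = MAX(-6, -4) = -4
  C1 = MIN(0, -6) = -6
  G12 = IF(D2=0: D2=-4 -> else branch G6) = 0
  H10 = -(-4) = 4
  D6 = 0 - 4 = -4
  E12 = IF(G12=0: G12=0 -> then branch H10) = 4
  A6 = 4 - -4 = 8
  C7 = 8 - -6 = 14
  H6 = MAX(-4, 14) = 14
  A1 = IF(D2=0: D2=-4 -> else branch H6) = 14
  F12 = IF(A1=0: A1=14 -> else branch A9) = -4
  E10 = MAX(-6, -4) = -4
  D11 = MIN(8, -4) = -4
  E4 = -4 + 14 = 10

Propagation after the edit:
  C1: runs — G6 0->1; result -6 (same value as before).
  D6: runs — G6 0->1; result -3.
  G12: runs — G6 0->1; result 1.
  E12: runs — G12 0->1; result -4.
  A6: runs — E12 4->-4; D6 -4->-3; result -1.
  C7: runs — A6 8->-1; result 5.
  H6: runs — C7 14->5; result 5.
  A1: runs — H6 14->5; result 5.
  F12: runs — A1 14->5; result -4 (same value as before).
  E10: checked — values it read are unchanged (C1 unchanged, F12 unchanged); reused cached -4 without running.
  D11: runs — A6 8->-1; result -4 (same value as before).
  E4: runs — C7 14->5; result 1.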